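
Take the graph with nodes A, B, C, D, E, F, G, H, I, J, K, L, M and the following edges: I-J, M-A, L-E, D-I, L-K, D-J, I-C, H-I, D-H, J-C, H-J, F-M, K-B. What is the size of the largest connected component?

5

G is isolated — a component by itself.
Starting from A we can reach A, F, M. That is one component of size 3.
Starting from B we can reach B, E, K, L. That is one component of size 4.
Starting from C we can reach C, D, H, I, J. That is one component of size 5.
The largest has 5 vertices.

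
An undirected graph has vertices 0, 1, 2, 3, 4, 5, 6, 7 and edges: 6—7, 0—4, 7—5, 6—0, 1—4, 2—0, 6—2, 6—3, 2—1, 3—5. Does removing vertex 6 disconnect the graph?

Yes

Deleting 6 raises the number of components from 1 to 2, so 6 is a cut vertex.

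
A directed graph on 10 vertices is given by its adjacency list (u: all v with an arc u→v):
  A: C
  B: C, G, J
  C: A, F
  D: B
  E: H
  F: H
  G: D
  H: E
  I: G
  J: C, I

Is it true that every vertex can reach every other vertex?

No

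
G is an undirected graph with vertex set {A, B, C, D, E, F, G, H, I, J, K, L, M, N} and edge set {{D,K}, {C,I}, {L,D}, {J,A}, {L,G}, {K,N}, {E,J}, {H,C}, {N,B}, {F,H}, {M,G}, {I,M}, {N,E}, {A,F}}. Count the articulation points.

1

Removing N increases the component count from 1 to 2, so N is a cut vertex.
By contrast removing F leaves 1 component; it is not a cut vertex. No other vertex is a cut vertex either.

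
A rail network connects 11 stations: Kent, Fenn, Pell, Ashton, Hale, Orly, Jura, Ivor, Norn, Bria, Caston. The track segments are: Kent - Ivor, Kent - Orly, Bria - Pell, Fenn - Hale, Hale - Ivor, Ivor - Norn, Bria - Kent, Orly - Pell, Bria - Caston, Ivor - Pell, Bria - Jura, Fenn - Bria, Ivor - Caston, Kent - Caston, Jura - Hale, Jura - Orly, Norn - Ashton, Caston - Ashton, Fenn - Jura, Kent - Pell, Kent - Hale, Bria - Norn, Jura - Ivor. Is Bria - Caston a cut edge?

No

After removing Bria - Caston, the path Bria-Kent-Caston still connects them, so the edge is not a bridge.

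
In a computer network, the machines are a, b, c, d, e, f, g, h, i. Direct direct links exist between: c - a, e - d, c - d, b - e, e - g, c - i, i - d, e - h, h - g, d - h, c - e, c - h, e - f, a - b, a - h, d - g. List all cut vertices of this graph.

e

Removing e increases the component count from 1 to 2, so e is a cut vertex.
By contrast removing f leaves 1 component; it is not a cut vertex. No other vertex is a cut vertex either.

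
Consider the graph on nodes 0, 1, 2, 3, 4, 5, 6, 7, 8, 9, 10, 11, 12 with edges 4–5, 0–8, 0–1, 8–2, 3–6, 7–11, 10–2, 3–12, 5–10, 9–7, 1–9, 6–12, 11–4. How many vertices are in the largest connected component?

Starting from 3 we can reach 3, 6, 12. That is one component of size 3.
Starting from 0 we can reach 0, 1, 2, 4, 5, 7, 8, 9, 10, 11. That is one component of size 10.
The largest has 10 vertices.

10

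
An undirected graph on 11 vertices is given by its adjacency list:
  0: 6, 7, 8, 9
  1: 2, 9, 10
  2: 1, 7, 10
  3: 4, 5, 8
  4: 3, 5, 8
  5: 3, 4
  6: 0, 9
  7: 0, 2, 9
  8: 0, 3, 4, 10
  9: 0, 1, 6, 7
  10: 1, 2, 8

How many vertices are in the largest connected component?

11

Starting from 0 we can reach 0, 1, 2, 3, 4, 5, 6, 7, 8, 9, 10. That is one component of size 11.
The largest has 11 vertices.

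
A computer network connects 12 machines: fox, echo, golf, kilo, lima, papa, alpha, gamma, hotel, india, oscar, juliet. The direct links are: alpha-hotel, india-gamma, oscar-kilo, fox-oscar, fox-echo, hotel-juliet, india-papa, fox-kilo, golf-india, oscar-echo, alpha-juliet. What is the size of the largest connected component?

4

lima is isolated — a component by itself.
Starting from alpha we can reach alpha, hotel, juliet. That is one component of size 3.
Starting from fox we can reach fox, echo, kilo, oscar. That is one component of size 4.
Starting from golf we can reach golf, papa, gamma, india. That is one component of size 4.
The largest has 4 vertices.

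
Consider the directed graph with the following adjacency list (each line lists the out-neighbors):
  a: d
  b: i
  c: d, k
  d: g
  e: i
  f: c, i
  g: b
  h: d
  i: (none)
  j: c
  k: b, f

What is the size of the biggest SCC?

3

{c, f, k} are all mutually reachable — one SCC of size 3.
{g} is an SCC by itself.
{b} is an SCC by itself.
{j} is an SCC by itself.
{e} is an SCC by itself.
(and 4 more singleton SCCs)
The largest has 3 vertices.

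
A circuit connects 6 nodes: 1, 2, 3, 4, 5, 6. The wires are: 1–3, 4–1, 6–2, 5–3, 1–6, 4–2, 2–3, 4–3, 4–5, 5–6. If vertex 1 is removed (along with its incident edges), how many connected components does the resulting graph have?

1

With 1 gone, the remaining components are: {2, 3, 4, 5, 6}.
That is 1 component.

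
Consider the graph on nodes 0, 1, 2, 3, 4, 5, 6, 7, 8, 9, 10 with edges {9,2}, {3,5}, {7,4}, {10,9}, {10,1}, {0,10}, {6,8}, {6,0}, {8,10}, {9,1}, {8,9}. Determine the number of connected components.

3

Starting from 4 we can reach 4, 7. That is one component of size 2.
Starting from 3 we can reach 3, 5. That is one component of size 2.
Starting from 0 we can reach 0, 1, 2, 6, 8, 9, 10. That is one component of size 7.
Total: 3 components.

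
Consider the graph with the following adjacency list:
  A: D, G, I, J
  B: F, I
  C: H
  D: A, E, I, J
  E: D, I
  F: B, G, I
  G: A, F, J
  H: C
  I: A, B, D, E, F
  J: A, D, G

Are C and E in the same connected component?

The component containing C is {C, H}, and E is not in it.

No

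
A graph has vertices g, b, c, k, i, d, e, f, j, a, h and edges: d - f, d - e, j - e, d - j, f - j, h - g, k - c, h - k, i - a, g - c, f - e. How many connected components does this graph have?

4

b is isolated — a component by itself.
Starting from a we can reach a, i. That is one component of size 2.
Starting from d we can reach d, e, f, j. That is one component of size 4.
Starting from c we can reach c, g, h, k. That is one component of size 4.
Total: 4 components.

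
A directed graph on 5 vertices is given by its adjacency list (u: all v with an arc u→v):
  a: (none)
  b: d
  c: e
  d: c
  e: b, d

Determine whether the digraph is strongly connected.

No

There is no directed path from b to a, so the graph is not strongly connected.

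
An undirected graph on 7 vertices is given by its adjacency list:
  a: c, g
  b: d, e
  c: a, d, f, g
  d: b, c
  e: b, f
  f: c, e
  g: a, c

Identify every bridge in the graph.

none

The edges on the cycle c-g-a-c are not bridges since each lies on that cycle.
Every edge lies on some cycle, so there are no bridges.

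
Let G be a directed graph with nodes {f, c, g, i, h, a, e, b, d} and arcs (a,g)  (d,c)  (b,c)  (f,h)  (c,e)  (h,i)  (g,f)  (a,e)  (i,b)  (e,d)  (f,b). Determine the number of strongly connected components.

{c, d, e} are all mutually reachable — one SCC of size 3.
{b} is an SCC by itself.
{g} is an SCC by itself.
{h} is an SCC by itself.
{a} is an SCC by itself.
(and 2 more singleton SCCs)
That gives 7 strongly connected components.

7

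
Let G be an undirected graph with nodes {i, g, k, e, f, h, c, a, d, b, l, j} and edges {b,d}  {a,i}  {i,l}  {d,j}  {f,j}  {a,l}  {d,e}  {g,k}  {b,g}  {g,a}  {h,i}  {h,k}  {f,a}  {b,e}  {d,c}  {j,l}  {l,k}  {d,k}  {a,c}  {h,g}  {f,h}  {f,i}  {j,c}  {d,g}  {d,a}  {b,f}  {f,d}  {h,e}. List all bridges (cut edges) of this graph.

none

The edges on the cycle f-h-k-l-a-f are not bridges since each lies on that cycle.
Every edge lies on some cycle, so there are no bridges.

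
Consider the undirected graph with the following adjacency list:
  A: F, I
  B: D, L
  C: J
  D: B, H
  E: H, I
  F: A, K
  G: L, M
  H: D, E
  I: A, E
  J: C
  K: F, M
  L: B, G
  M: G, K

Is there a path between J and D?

The component containing J is {C, J}, and D is not in it.

No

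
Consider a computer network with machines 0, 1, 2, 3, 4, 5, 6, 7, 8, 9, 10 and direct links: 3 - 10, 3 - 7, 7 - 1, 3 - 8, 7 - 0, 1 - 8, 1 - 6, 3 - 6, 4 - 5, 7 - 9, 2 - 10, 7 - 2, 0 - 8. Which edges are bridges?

4-5, 7-9

The edges on the cycle 3-7-2-10-3 are not bridges since each lies on that cycle.
But removing 9 - 7 disconnects 9 from 7; removing 4 - 5 disconnects 4 from 5 — these are bridges.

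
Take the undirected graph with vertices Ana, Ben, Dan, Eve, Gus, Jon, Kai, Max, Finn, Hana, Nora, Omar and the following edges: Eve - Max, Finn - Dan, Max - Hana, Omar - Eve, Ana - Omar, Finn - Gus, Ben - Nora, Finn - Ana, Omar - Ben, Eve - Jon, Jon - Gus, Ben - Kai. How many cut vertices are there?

Removing Ben increases the component count from 1 to 3, so Ben is a cut vertex.
Removing Eve increases the component count from 1 to 2, so Eve is a cut vertex.
Removing Max increases the component count from 1 to 2, so Max is a cut vertex.
Likewise Finn, Omar are cut vertices.
By contrast removing Gus leaves 1 component; it is not a cut vertex. No other vertex is a cut vertex either.

5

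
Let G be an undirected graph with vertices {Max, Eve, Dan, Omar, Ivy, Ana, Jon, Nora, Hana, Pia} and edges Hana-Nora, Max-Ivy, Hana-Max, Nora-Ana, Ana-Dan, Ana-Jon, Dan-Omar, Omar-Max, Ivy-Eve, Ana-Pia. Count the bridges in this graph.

The edges on the cycle Hana-Nora-Ana-Dan-Omar-Max-Hana are not bridges since each lies on that cycle.
But removing Pia-Ana disconnects Pia from Ana; removing Eve-Ivy disconnects Eve from Ivy; removing Max-Ivy disconnects Max from Ivy; removing Ana-Jon disconnects Ana from Jon — these are bridges.
That makes 4 bridges.

4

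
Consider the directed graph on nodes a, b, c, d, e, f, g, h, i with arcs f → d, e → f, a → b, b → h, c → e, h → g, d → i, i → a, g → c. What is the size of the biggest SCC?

{a, b, c, d, e, f, g, h, i} are all mutually reachable — one SCC of size 9.
The largest has 9 vertices.

9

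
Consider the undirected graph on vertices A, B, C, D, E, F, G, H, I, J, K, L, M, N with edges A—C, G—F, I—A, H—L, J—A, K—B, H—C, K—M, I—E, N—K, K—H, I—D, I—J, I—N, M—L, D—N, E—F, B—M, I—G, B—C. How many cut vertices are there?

1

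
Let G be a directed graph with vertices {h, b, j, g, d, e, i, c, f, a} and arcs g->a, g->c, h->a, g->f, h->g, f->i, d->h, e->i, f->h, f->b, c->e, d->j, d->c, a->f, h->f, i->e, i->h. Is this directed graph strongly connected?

No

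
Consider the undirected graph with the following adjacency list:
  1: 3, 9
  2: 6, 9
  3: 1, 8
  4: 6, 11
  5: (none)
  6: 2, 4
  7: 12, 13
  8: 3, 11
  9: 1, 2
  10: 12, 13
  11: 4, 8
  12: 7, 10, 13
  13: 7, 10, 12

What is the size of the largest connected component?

8

5 is isolated — a component by itself.
Starting from 7 we can reach 7, 10, 12, 13. That is one component of size 4.
Starting from 1 we can reach 1, 2, 3, 4, 6, 8, 9, 11. That is one component of size 8.
The largest has 8 vertices.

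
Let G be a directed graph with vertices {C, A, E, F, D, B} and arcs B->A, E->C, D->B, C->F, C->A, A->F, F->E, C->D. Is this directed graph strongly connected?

Yes

From E we can reach every vertex (A, B, C, D, E, F), and every vertex can reach E (A, B, C, D, E, F). So the whole graph is one strongly connected component.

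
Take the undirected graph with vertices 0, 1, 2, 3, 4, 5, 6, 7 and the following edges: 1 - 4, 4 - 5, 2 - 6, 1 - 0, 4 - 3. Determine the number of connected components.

7 is isolated — a component by itself.
Starting from 2 we can reach 2, 6. That is one component of size 2.
Starting from 0 we can reach 0, 1, 3, 4, 5. That is one component of size 5.
Total: 3 components.

3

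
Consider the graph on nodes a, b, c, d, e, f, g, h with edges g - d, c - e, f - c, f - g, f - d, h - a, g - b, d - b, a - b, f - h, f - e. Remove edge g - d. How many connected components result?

1

g and d are still connected via g-f-d, so the component count stays at 1.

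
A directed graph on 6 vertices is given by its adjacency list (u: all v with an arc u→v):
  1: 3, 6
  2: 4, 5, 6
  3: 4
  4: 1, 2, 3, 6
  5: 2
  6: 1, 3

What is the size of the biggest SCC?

6

{1, 2, 3, 4, 5, 6} are all mutually reachable — one SCC of size 6.
The largest has 6 vertices.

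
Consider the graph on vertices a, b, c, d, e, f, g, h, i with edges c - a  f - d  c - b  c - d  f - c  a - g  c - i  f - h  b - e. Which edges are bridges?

a-c, a-g, b-c, b-e, c-i, f-h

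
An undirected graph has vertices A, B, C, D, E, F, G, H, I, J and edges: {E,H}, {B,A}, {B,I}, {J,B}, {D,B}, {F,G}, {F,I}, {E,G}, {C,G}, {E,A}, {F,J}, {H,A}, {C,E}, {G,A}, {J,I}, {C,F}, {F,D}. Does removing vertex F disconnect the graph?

No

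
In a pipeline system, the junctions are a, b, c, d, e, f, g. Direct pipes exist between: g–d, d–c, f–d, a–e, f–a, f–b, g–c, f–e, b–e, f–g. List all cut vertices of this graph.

Removing f increases the component count from 1 to 2, so f is a cut vertex.
By contrast removing a leaves 1 component; it is not a cut vertex. No other vertex is a cut vertex either.

f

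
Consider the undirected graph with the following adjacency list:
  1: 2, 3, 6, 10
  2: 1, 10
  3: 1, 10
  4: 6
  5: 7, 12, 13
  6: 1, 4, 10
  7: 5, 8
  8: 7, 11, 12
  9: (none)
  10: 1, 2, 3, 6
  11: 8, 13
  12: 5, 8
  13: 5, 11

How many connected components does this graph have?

3

9 is isolated — a component by itself.
Starting from 1 we can reach 1, 2, 3, 4, 6, 10. That is one component of size 6.
Starting from 5 we can reach 5, 7, 8, 11, 12, 13. That is one component of size 6.
Total: 3 components.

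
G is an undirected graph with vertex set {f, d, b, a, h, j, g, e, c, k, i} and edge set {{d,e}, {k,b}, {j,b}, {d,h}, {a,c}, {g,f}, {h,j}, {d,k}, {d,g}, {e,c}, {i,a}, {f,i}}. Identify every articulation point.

d

Removing d increases the component count from 1 to 2, so d is a cut vertex.
By contrast removing g leaves 1 component; it is not a cut vertex. No other vertex is a cut vertex either.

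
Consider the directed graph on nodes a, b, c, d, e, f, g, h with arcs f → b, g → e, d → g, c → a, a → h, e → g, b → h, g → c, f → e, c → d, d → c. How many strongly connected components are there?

5

{c, d, e, g} are all mutually reachable — one SCC of size 4.
{f} is an SCC by itself.
{h} is an SCC by itself.
{a} is an SCC by itself.
{b} is an SCC by itself.
That gives 5 strongly connected components.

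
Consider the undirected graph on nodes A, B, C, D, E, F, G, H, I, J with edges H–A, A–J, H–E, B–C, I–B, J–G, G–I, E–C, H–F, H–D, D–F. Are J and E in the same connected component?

Yes

From J we can reach A, B, C, D, E, F, G, H, I, J, which includes E.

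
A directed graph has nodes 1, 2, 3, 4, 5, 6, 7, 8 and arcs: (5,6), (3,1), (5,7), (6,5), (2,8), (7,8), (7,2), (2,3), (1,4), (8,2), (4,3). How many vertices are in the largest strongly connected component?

{1, 3, 4} are all mutually reachable — one SCC of size 3.
{5, 6} are all mutually reachable — one SCC of size 2.
{2, 8} are all mutually reachable — one SCC of size 2.
{7} is an SCC by itself.
The largest has 3 vertices.

3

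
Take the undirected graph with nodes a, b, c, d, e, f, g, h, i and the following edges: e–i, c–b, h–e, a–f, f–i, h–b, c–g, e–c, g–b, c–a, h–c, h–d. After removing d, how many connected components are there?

With d gone, the remaining components are: {a, b, c, e, f, g, h, i}.
That is 1 component.

1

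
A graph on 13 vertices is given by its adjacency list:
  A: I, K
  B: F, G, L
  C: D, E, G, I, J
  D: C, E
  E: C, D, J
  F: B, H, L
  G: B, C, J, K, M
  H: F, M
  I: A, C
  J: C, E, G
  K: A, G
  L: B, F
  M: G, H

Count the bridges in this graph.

0

The edges on the cycle G-K-A-I-C-G are not bridges since each lies on that cycle.
Every edge lies on some cycle, so there are no bridges.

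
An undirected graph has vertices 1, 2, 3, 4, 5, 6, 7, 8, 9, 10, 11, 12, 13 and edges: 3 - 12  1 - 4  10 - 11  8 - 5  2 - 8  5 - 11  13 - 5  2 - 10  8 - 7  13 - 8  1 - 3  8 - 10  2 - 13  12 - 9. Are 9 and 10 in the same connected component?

No

The component containing 9 is {1, 3, 4, 9, 12}, and 10 is not in it.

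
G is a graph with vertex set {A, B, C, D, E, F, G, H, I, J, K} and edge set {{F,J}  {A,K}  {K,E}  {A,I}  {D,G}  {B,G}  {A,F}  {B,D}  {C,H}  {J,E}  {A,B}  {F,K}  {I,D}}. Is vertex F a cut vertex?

Deleting F leaves 2 components (was 2), so F is not a cut vertex.

No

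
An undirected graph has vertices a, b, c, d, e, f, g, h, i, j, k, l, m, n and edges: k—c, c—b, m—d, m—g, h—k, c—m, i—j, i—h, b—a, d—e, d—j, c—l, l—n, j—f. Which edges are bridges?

a-b, b-c, c-l, d-e, f-j, g-m, l-n

The edges on the cycle i-h-k-c-m-d-j-i are not bridges since each lies on that cycle.
But removing e—d disconnects e from d; removing c—l disconnects c from l; removing n—l disconnects n from l; removing b—a disconnects b from a — these are bridges.
In total 7 edges are bridges.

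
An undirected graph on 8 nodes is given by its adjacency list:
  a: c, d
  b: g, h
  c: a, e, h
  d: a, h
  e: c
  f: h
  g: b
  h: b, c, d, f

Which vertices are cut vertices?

b, c, h

Removing b increases the component count from 1 to 2, so b is a cut vertex.
Removing c increases the component count from 1 to 2, so c is a cut vertex.
Removing h increases the component count from 1 to 3, so h is a cut vertex.
By contrast removing e leaves 1 component; it is not a cut vertex. No other vertex is a cut vertex either.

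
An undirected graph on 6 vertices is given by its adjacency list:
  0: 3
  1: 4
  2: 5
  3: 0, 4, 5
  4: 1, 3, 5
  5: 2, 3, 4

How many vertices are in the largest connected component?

Starting from 0 we can reach 0, 1, 2, 3, 4, 5. That is one component of size 6.
The largest has 6 vertices.

6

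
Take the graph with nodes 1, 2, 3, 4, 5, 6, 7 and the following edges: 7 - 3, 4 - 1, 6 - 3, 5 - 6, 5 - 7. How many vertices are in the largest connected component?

4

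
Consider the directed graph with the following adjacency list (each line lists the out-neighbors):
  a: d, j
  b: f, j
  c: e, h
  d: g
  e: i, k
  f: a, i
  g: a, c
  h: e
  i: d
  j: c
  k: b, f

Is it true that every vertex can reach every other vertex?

From b we can reach every vertex (a, b, c, d, e, f, g, h, i, j, k), and every vertex can reach b (a, b, c, d, e, f, g, h, i, j, k). So the whole graph is one strongly connected component.

Yes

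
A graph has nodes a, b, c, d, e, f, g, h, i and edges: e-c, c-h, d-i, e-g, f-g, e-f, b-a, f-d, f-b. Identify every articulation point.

b, c, d, e, f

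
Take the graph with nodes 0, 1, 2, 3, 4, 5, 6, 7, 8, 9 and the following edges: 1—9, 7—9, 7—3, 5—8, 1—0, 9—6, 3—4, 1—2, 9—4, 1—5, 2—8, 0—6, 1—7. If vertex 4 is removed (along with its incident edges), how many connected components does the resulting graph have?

1

With 4 gone, the remaining components are: {0, 1, 2, 3, 5, 6, 7, 8, 9}.
That is 1 component.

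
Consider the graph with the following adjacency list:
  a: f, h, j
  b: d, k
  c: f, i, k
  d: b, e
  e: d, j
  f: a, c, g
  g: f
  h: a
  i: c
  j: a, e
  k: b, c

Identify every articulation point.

Removing a increases the component count from 1 to 2, so a is a cut vertex.
Removing c increases the component count from 1 to 2, so c is a cut vertex.
Removing f increases the component count from 1 to 2, so f is a cut vertex.
By contrast removing d leaves 1 component; it is not a cut vertex. No other vertex is a cut vertex either.

a, c, f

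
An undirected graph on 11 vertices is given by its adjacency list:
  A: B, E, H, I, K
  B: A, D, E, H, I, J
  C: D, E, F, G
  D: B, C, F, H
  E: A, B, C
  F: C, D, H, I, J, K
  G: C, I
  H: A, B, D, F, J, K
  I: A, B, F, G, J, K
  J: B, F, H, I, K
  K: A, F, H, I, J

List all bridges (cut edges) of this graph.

none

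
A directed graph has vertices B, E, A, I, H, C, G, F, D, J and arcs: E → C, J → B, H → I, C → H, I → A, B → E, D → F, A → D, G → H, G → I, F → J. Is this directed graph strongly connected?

No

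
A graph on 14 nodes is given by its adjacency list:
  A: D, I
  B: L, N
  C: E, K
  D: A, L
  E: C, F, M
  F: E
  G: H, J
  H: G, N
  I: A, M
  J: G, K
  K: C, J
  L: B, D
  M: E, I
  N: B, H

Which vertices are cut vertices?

Removing E increases the component count from 1 to 2, so E is a cut vertex.
By contrast removing G leaves 1 component; it is not a cut vertex. No other vertex is a cut vertex either.

E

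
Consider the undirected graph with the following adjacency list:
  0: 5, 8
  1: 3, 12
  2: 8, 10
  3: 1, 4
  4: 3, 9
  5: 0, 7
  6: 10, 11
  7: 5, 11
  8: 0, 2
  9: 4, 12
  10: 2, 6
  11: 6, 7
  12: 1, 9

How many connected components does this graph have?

Starting from 1 we can reach 1, 3, 4, 9, 12. That is one component of size 5.
Starting from 0 we can reach 0, 2, 5, 6, 7, 8, 10, 11. That is one component of size 8.
Total: 2 components.

2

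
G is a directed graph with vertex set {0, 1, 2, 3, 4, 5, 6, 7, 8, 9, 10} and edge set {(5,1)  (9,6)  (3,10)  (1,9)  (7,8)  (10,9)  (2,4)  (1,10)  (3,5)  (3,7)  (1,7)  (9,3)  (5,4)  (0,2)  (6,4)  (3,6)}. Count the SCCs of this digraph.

7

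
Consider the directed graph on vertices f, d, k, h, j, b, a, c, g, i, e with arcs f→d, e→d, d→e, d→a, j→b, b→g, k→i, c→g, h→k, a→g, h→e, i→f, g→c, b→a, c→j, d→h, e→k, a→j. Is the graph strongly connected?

No

There is no directed path from c to f, so the graph is not strongly connected.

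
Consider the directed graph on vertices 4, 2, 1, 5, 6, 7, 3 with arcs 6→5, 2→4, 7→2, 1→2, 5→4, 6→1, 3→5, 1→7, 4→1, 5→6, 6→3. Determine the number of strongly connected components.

2

{1, 2, 4, 7} are all mutually reachable — one SCC of size 4.
{3, 5, 6} are all mutually reachable — one SCC of size 3.
That gives 2 strongly connected components.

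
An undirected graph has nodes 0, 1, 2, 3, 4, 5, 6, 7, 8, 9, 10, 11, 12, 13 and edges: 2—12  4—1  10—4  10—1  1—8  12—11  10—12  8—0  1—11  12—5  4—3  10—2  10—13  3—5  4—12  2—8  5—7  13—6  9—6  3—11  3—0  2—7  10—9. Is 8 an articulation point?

Deleting 8 leaves 1 component (was 1) (its neighbors 0, 1, 2 remain connected to each other), so 8 is not a cut vertex.

No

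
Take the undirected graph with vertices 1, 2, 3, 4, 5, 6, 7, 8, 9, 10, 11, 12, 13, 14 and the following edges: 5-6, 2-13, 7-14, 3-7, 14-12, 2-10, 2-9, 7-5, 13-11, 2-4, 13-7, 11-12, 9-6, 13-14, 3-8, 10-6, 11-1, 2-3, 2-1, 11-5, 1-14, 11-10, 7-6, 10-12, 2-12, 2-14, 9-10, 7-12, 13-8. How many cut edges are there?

1

The edges on the cycle 2-3-8-13-2 are not bridges since each lies on that cycle.
But removing 4-2 disconnects 4 from 2 — this is a bridge.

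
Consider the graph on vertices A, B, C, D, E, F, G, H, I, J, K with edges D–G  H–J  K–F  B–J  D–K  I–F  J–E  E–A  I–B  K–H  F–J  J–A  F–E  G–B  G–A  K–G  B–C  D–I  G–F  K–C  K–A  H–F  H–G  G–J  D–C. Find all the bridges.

The edges on the cycle D-K-H-G-D are not bridges since each lies on that cycle.
Every edge lies on some cycle, so there are no bridges.

none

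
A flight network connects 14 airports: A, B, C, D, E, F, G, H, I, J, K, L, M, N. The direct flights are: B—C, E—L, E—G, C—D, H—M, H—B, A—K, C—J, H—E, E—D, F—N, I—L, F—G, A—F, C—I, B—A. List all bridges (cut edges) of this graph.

The edges on the cycle H-B-C-I-L-E-H are not bridges since each lies on that cycle.
But removing C—J disconnects C from J; removing H—M disconnects H from M; removing A—K disconnects A from K; removing F—N disconnects F from N — these are bridges.

A-K, C-J, F-N, H-M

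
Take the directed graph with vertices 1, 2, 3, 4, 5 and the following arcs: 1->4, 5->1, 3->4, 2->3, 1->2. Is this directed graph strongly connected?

No

There is no directed path from 1 to 5, so the graph is not strongly connected.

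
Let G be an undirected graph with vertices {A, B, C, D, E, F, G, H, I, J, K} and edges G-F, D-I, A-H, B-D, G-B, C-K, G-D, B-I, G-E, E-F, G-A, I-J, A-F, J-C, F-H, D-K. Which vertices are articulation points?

Removing G increases the component count from 1 to 2, so G is a cut vertex.
By contrast removing A leaves 1 component; it is not a cut vertex. No other vertex is a cut vertex either.

G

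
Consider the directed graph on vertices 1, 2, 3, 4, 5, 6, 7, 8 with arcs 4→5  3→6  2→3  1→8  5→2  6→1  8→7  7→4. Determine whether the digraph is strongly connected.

Yes

From 7 we can reach every vertex (1, 2, 3, 4, 5, 6, 7, 8), and every vertex can reach 7 (1, 2, 3, 4, 5, 6, 7, 8). So the whole graph is one strongly connected component.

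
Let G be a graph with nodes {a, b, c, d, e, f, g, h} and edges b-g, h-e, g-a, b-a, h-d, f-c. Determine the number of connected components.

3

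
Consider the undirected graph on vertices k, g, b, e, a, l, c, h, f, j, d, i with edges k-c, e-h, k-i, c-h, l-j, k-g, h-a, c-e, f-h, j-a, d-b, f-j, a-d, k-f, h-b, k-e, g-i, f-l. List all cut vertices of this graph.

Removing k increases the component count from 1 to 2, so k is a cut vertex.
By contrast removing e leaves 1 component; it is not a cut vertex. No other vertex is a cut vertex either.

k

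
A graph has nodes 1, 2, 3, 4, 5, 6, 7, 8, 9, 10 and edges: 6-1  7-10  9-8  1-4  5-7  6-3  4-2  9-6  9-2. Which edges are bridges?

10-7, 3-6, 5-7, 8-9

The edges on the cycle 9-6-1-4-2-9 are not bridges since each lies on that cycle.
But removing 6-3 disconnects 6 from 3; removing 7-10 disconnects 7 from 10; removing 7-5 disconnects 7 from 5; removing 9-8 disconnects 9 from 8 — these are bridges.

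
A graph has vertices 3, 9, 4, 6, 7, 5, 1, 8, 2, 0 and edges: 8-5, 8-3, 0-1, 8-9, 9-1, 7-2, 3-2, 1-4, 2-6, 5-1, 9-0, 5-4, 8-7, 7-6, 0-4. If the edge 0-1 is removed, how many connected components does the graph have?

1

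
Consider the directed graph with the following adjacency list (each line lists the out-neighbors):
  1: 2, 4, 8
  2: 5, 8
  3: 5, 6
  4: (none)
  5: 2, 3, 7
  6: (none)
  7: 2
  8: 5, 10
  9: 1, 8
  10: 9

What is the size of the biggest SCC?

8

{1, 2, 3, 5, 7, 8, 9, 10} are all mutually reachable — one SCC of size 8.
{4} is an SCC by itself.
{6} is an SCC by itself.
The largest has 8 vertices.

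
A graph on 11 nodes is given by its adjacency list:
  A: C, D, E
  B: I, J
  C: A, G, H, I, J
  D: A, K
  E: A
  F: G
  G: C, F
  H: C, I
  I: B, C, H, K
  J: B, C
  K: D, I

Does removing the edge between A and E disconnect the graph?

Yes

Removing A-E leaves no path between A and E: the component count goes from 1 to 2. So it is a bridge.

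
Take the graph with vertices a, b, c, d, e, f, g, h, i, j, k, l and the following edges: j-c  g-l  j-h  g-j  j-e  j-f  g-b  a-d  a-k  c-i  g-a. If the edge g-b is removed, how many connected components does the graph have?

Before removal there is 1 component.
g-b is a bridge — removing it separates g's side from b's side.
After removal: 2 components.

2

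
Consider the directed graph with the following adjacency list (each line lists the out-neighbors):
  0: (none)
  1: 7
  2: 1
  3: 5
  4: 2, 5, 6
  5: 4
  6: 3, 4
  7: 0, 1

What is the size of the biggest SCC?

{3, 4, 5, 6} are all mutually reachable — one SCC of size 4.
{1, 7} are all mutually reachable — one SCC of size 2.
{0} is an SCC by itself.
{2} is an SCC by itself.
The largest has 4 vertices.

4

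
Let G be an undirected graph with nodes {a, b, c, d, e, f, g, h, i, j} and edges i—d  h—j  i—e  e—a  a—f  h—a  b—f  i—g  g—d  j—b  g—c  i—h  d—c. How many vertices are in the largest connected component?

10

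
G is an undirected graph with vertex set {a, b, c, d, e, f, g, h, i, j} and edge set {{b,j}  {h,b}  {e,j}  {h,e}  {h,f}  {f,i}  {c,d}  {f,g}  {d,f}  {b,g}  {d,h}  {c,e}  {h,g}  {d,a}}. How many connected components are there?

Starting from a we can reach a, b, c, d, e, f, g, h, i, j. That is one component of size 10.
Total: 1 component.

1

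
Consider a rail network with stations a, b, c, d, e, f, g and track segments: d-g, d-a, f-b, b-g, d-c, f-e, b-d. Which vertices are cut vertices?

b, d, f

Removing b increases the component count from 1 to 2, so b is a cut vertex.
Removing d increases the component count from 1 to 3, so d is a cut vertex.
Removing f increases the component count from 1 to 2, so f is a cut vertex.
By contrast removing g leaves 1 component; it is not a cut vertex. No other vertex is a cut vertex either.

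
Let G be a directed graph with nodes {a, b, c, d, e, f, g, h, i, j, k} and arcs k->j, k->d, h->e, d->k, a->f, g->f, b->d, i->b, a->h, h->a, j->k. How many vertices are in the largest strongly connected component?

3

{d, j, k} are all mutually reachable — one SCC of size 3.
{a, h} are all mutually reachable — one SCC of size 2.
{g} is an SCC by itself.
{e} is an SCC by itself.
{i} is an SCC by itself.
(and 3 more singleton SCCs)
The largest has 3 vertices.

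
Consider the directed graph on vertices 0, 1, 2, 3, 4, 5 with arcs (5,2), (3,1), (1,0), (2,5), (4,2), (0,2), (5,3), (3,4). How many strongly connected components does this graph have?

1

{0, 1, 2, 3, 4, 5} are all mutually reachable — one SCC of size 6.
That gives 1 strongly connected component.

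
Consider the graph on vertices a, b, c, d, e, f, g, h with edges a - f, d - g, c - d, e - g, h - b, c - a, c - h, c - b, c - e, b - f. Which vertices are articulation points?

Removing c increases the component count from 1 to 2, so c is a cut vertex.
By contrast removing f leaves 1 component; it is not a cut vertex. No other vertex is a cut vertex either.

c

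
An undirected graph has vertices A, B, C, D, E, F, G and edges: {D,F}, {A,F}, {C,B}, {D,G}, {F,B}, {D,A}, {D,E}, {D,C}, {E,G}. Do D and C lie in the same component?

From D we can reach A, B, C, D, E, F, G, which includes C.

Yes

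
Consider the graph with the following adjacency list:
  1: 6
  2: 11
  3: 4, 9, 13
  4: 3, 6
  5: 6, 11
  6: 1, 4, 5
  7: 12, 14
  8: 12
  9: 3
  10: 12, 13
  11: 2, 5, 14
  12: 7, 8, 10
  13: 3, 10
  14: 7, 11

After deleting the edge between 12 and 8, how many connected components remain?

2

Before removal there is 1 component.
12-8 is a bridge — removing it separates 12's side from 8's side.
After removal: 2 components.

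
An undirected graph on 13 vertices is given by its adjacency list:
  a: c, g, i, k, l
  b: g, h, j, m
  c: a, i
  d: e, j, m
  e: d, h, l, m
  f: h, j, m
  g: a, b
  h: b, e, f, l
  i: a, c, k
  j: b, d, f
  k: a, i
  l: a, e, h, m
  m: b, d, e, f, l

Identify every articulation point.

Removing a increases the component count from 1 to 2, so a is a cut vertex.
By contrast removing j leaves 1 component; it is not a cut vertex. No other vertex is a cut vertex either.

a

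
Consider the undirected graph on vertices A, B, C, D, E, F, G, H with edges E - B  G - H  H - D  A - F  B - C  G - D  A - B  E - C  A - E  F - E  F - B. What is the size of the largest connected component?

Starting from D we can reach D, G, H. That is one component of size 3.
Starting from A we can reach A, B, C, E, F. That is one component of size 5.
The largest has 5 vertices.

5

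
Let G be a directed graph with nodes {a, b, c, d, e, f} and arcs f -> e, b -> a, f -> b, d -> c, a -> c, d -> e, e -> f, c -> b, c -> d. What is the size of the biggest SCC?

{a, b, c, d, e, f} are all mutually reachable — one SCC of size 6.
The largest has 6 vertices.

6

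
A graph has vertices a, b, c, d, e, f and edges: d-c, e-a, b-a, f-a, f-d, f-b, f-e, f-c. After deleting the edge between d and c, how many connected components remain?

d and c are still connected via d-f-c, so the component count stays at 1.

1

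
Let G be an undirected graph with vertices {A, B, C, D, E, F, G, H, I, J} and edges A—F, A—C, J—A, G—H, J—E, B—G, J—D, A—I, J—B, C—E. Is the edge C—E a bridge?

No

After removing C—E, the path C-A-J-E still connects them, so the edge is not a bridge.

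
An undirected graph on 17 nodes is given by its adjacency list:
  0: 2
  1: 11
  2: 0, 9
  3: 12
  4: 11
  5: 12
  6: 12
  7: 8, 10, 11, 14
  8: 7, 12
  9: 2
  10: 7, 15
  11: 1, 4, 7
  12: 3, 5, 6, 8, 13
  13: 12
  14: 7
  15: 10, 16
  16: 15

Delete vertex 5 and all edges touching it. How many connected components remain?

With 5 gone, the remaining components are: {0, 2, 9}; {1, 3, 4, 6, 7, 8, 10, 11, 12, 13, 14, 15, 16}.
That is 2 components.

2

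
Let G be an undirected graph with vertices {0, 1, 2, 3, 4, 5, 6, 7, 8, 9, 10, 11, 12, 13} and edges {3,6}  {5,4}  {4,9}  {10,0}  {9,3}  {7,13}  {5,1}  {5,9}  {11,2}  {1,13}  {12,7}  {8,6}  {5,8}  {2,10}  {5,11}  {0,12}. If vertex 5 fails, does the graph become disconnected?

Deleting 5 raises the number of components from 1 to 2, so 5 is a cut vertex.

Yes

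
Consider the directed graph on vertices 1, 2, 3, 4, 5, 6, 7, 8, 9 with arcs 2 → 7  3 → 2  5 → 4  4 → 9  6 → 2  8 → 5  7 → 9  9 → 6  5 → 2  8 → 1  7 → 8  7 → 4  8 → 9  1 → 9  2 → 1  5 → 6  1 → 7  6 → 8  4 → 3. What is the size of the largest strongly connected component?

9

{1, 2, 3, 4, 5, 6, 7, 8, 9} are all mutually reachable — one SCC of size 9.
The largest has 9 vertices.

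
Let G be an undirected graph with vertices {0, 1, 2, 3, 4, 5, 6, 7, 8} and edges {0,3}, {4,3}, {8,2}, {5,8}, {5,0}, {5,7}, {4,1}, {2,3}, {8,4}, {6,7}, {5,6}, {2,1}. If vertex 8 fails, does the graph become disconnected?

Deleting 8 leaves 1 component (was 1) (its neighbors 2, 4, 5 remain connected to each other), so 8 is not a cut vertex.

No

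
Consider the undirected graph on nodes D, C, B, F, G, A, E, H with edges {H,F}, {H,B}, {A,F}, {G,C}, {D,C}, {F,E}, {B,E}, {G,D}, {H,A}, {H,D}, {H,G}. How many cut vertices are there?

Removing H increases the component count from 1 to 2, so H is a cut vertex.
By contrast removing D leaves 1 component; it is not a cut vertex. No other vertex is a cut vertex either.

1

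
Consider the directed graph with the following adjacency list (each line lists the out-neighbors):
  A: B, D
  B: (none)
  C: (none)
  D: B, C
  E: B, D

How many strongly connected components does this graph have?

{B} is an SCC by itself.
{C} is an SCC by itself.
{A} is an SCC by itself.
{E} is an SCC by itself.
{D} is an SCC by itself.
That gives 5 strongly connected components.

5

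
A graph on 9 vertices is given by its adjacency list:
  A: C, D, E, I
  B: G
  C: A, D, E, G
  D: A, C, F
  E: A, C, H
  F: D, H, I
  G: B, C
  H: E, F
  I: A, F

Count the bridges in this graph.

2

The edges on the cycle D-C-A-I-F-D are not bridges since each lies on that cycle.
But removing C-G disconnects C from G; removing B-G disconnects B from G — these are bridges.
That makes 2 bridges.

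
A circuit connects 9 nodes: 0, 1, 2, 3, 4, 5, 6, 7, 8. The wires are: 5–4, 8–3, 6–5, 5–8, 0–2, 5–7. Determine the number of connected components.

3

1 is isolated — a component by itself.
Starting from 0 we can reach 0, 2. That is one component of size 2.
Starting from 3 we can reach 3, 4, 5, 6, 7, 8. That is one component of size 6.
Total: 3 components.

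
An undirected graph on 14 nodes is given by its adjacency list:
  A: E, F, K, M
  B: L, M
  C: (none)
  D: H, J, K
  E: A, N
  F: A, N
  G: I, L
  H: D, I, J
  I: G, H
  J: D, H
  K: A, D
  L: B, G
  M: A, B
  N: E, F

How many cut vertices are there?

Removing A increases the component count from 2 to 3, so A is a cut vertex.
By contrast removing D leaves 2 components; it is not a cut vertex. No other vertex is a cut vertex either.

1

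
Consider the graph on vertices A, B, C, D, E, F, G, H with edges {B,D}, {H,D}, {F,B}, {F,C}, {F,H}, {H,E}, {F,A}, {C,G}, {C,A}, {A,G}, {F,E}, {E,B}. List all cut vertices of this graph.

F

Removing F increases the component count from 1 to 2, so F is a cut vertex.
By contrast removing B leaves 1 component; it is not a cut vertex. No other vertex is a cut vertex either.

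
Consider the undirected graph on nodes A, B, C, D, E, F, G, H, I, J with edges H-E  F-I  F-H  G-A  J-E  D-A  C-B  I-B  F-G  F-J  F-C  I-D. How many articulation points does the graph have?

1

Removing F increases the component count from 1 to 2, so F is a cut vertex.
By contrast removing G leaves 1 component; it is not a cut vertex. No other vertex is a cut vertex either.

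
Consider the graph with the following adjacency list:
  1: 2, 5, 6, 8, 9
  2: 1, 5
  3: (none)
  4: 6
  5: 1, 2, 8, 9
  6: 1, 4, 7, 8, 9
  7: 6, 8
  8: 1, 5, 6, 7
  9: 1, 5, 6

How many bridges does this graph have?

The edges on the cycle 9-5-8-7-6-9 are not bridges since each lies on that cycle.
But removing 4-6 disconnects 4 from 6 — this is a bridge.

1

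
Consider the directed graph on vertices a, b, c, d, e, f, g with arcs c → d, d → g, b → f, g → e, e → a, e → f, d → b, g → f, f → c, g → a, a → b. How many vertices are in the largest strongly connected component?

{a, b, c, d, e, f, g} are all mutually reachable — one SCC of size 7.
The largest has 7 vertices.

7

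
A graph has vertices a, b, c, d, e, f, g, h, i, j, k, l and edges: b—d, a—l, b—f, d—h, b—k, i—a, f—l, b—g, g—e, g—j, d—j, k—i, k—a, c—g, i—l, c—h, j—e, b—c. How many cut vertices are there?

1

Removing b increases the component count from 1 to 2, so b is a cut vertex.
By contrast removing k leaves 1 component; it is not a cut vertex. No other vertex is a cut vertex either.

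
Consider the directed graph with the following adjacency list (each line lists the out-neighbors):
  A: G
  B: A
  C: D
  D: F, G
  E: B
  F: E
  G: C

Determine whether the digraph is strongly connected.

From F we can reach every vertex (A, B, C, D, E, F, G), and every vertex can reach F (A, B, C, D, E, F, G). So the whole graph is one strongly connected component.

Yes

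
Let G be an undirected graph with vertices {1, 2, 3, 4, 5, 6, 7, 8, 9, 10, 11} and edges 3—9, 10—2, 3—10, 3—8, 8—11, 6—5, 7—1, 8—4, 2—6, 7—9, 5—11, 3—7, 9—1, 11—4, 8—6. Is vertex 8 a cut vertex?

No

Deleting 8 leaves 1 component (was 1) (its neighbors 3, 4, 6, 11 remain connected to each other), so 8 is not a cut vertex.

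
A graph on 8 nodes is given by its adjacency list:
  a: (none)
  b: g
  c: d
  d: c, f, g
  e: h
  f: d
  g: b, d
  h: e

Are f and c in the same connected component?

From f we can reach b, c, d, f, g, which includes c.

Yes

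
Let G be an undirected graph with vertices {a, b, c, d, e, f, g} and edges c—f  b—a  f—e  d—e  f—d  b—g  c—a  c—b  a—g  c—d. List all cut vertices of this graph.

Removing c increases the component count from 1 to 2, so c is a cut vertex.
By contrast removing d leaves 1 component; it is not a cut vertex. No other vertex is a cut vertex either.

c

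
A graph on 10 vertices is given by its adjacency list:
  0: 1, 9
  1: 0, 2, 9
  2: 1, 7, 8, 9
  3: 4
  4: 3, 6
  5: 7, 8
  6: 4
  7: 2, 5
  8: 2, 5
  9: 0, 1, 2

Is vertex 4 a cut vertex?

Yes

Deleting 4 raises the number of components from 2 to 3, so 4 is a cut vertex.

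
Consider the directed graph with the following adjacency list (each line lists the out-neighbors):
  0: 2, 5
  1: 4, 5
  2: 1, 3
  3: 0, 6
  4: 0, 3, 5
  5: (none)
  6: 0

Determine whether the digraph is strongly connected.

No

There is no directed path from 5 to 1, so the graph is not strongly connected.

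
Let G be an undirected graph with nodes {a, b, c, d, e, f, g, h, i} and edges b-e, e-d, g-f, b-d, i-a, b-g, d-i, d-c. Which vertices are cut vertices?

b, d, g, i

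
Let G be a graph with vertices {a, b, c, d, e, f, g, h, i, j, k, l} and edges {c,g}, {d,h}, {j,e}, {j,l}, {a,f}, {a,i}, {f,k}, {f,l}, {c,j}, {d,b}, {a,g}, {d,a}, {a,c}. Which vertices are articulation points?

a, d, f, j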